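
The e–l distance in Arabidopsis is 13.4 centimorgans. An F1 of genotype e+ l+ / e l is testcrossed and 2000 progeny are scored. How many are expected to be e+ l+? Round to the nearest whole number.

A map distance of 13.4 centimorgans corresponds to a recombination frequency of 0.134.
The F1 is e+ l+ / e l, so e+ l+ is a parental gamete class with expected frequency (1 − r)/2 = 0.866/2 = 0.4330.
Expected number = 0.4330 × 2000 = 866.00 ≈ 866.

866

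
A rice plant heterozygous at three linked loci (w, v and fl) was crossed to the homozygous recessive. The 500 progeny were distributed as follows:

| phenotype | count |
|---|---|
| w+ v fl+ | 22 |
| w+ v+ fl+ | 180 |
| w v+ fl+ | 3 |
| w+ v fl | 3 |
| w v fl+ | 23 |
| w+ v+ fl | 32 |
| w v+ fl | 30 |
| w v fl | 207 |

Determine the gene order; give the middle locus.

w

The two most frequent reciprocal classes, w v fl and w+ v+ fl+, are the parental types, so the F1 was w v fl / w+ v+ fl+.
The two rarest classes, w+ v fl and w v+ fl+, are the double crossovers. Comparing them with the parentals, only the w allele has switched, so w is the middle locus and the order is fl – w – v.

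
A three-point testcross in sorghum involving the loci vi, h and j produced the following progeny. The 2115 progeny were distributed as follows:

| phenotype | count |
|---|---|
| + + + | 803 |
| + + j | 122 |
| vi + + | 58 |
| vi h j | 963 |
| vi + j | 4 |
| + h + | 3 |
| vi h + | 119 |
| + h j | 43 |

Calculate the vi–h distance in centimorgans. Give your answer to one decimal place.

5.1 centimorgans

The two most frequent reciprocal classes, vi h j and + + +, are the parental types, so the F1 was vi h j / + + +.
The two rarest classes, vi + j and + h +, are the double crossovers. Comparing them with the parentals, only the h allele has switched, so h is the middle locus and the order is j – h – vi.
Crossovers in the h–vi interval produce the single-crossover classes + h j and vi + + (43 + 58 = 101) plus the double crossovers (7).
RF(h–vi) = (101 + 7) / 2115 = 108/2115 = 0.0511 → 5.1 centimorgans.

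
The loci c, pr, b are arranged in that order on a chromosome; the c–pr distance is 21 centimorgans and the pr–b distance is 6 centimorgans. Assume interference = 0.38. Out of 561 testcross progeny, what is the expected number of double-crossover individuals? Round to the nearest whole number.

4

Map distances give recombination frequencies of 0.210 and 0.060 for the two intervals.
With interference 0.38 (so coincidence = 0.62), expected double-crossover frequency = 0.210 × 0.060 × 0.62 = 0.00781.
Expected number = 0.00781 × 561 = 4.38 ≈ 4.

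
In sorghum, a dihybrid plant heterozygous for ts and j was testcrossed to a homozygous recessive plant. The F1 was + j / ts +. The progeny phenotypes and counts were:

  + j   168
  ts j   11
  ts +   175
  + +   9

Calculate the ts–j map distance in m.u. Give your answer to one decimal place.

5.5 m.u.

The recombinant classes are + + and ts j: 9 + 11 = 20.
Recombination frequency = 20/363 = 0.0551 ≈ 5.5%, i.e. 5.5 m.u.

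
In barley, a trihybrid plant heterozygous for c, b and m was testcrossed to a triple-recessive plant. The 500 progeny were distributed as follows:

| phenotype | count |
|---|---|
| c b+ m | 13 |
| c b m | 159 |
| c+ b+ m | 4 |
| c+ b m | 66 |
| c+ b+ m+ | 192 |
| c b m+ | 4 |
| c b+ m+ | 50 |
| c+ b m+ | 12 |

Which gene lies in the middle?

The two most frequent reciprocal classes, c b m and c+ b+ m+, are the parental types, so the F1 was c b m / c+ b+ m+.
The two rarest classes, c b m+ and c+ b+ m, are the double crossovers. Comparing them with the parentals, only the m allele has switched, so m is the middle locus and the order is c – m – b.

m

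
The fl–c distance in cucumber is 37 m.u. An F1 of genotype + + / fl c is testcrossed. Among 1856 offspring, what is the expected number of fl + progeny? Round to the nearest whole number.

A map distance of 37 m.u. corresponds to a recombination frequency of 0.370.
The F1 is + + / fl c, so fl + is a recombinant gamete class with expected frequency r/2 = 0.370/2 = 0.1850.
Expected number = 0.1850 × 1856 = 343.36 ≈ 343.

343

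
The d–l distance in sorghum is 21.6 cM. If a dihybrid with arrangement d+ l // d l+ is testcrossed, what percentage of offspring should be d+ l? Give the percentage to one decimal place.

A map distance of 21.6 cM corresponds to a recombination frequency of 0.216.
The F1 is d+ l / d l+, so d+ l is a parental gamete class with expected frequency (1 − r)/2 = 0.784/2 = 0.3920.
That is 0.3920 = 39.2% of the progeny.

39.2%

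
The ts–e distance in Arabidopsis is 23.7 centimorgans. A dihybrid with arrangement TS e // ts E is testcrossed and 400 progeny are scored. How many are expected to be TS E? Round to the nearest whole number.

47

A map distance of 23.7 centimorgans corresponds to a recombination frequency of 0.237.
The F1 is TS e / ts E, so TS E is a recombinant gamete class with expected frequency r/2 = 0.237/2 = 0.1185.
Expected number = 0.1185 × 400 = 47.40 ≈ 47.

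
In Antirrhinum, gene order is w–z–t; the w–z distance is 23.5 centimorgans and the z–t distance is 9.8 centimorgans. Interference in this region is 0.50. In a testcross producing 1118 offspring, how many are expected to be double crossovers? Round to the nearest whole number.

13

Map distances give recombination frequencies of 0.235 and 0.098 for the two intervals.
With interference 0.50 (so coincidence = 0.50), expected double-crossover frequency = 0.235 × 0.098 × 0.50 = 0.01151.
Expected number = 0.01151 × 1118 = 12.87 ≈ 13.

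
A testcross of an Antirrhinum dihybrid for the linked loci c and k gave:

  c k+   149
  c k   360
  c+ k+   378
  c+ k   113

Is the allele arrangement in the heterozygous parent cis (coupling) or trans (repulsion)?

The two most frequent classes are c+ k+ (378) and c k (360); these are the parental (non-recombinant) types.
So the F1 carried c+ k+ on one chromosome and c k on the other — the recessive alleles are on the same chromosome (cis / coupling).

cis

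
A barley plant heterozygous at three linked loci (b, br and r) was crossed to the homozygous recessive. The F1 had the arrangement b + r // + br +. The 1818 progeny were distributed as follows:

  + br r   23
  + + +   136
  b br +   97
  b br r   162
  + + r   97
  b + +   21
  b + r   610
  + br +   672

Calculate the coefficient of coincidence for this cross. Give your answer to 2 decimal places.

0.98

The two rarest classes, b + + and + br r, are the double crossovers. Comparing them with the parentals, only the r allele has switched, so r is the middle locus and the order is br – r – b.
br–r: (298 + 44)/1818 = 0.1881; r–b: (194 + 44)/1818 = 0.1309.
Expected DCO frequency = 0.1881 × 0.1309 ≈ 0.02462; observed = 44/1818 ≈ 0.02420.
Coefficient of coincidence = 0.02420/0.02462 ≈ 0.98.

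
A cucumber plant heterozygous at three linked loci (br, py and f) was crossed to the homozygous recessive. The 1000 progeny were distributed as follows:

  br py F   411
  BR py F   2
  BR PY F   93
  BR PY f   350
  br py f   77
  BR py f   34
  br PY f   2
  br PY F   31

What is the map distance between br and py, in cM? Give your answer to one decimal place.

The two most frequent reciprocal classes, BR PY f and br py F, are the parental types, so the F1 was BR PY f / br py F.
The two rarest classes, br PY f and BR py F, are the double crossovers. Comparing them with the parentals, only the br allele has switched, so br is the middle locus and the order is py – br – f.
Crossovers in the py–br interval produce the single-crossover classes BR py f and br PY F (34 + 31 = 65) plus the double crossovers (4).
RF(py–br) = (65 + 4) / 1000 = 69/1000 = 0.0690 → 6.9 cM.

6.9 cM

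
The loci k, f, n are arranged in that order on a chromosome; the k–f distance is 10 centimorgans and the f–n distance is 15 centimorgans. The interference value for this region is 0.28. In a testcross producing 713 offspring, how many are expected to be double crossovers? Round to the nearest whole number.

Map distances give recombination frequencies of 0.100 and 0.150 for the two intervals.
With interference 0.28 (so coincidence = 0.72), expected double-crossover frequency = 0.100 × 0.150 × 0.72 = 0.01080.
Expected number = 0.01080 × 713 = 7.70 ≈ 8.

8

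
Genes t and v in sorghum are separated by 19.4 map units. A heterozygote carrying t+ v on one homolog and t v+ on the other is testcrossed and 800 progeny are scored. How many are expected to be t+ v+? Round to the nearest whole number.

A map distance of 19.4 map units corresponds to a recombination frequency of 0.194.
The F1 is t+ v / t v+, so t+ v+ is a recombinant gamete class with expected frequency r/2 = 0.194/2 = 0.0970.
Expected number = 0.0970 × 800 = 77.60 ≈ 78.

78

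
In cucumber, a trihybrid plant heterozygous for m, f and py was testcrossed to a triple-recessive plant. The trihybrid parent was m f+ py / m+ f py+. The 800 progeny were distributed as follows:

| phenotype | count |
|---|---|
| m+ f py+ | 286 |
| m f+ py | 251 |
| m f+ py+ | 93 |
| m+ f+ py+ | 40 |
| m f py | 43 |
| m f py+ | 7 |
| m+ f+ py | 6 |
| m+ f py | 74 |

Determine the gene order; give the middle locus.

The two rarest classes, m+ f+ py and m f py+, are the double crossovers. Comparing them with the parentals, only the m allele has switched, so m is the middle locus and the order is py – m – f.

m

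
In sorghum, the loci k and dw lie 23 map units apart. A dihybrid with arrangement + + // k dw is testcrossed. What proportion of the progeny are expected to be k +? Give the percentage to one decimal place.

A map distance of 23 map units corresponds to a recombination frequency of 0.230.
The F1 is + + / k dw, so k + is a recombinant gamete class with expected frequency r/2 = 0.230/2 = 0.1150.
That is 0.1150 = 11.5% of the progeny.

11.5%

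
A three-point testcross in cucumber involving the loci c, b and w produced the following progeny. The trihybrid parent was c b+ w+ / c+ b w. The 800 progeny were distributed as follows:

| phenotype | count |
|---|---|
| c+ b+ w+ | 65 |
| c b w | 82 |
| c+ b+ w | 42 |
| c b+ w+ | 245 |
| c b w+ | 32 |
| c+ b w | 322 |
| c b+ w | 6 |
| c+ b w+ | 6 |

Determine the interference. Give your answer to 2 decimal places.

0.30

The two rarest classes, c b+ w and c+ b w+, are the double crossovers. Comparing them with the parentals, only the w allele has switched, so w is the middle locus and the order is b – w – c.
b–w: (74 + 12)/800 = 0.1075; w–c: (147 + 12)/800 = 0.1988.
Expected DCO frequency = 0.1075 × 0.1988 ≈ 0.02137; observed = 12/800 ≈ 0.01500.
Coefficient of coincidence = 0.01500/0.02137 ≈ 0.70; interference = 1 − 0.70 = 0.30.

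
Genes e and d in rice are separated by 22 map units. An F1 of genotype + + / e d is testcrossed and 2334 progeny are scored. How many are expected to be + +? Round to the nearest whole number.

A map distance of 22 map units corresponds to a recombination frequency of 0.220.
The F1 is + + / e d, so + + is a parental gamete class with expected frequency (1 − r)/2 = 0.780/2 = 0.3900.
Expected number = 0.3900 × 2334 = 910.26 ≈ 910.

910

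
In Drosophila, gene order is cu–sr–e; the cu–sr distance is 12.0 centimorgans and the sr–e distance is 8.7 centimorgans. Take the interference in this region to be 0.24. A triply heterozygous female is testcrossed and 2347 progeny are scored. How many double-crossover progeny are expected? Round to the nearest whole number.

19

Map distances give recombination frequencies of 0.120 and 0.087 for the two intervals.
With interference 0.24 (so coincidence = 0.76), expected double-crossover frequency = 0.120 × 0.087 × 0.76 = 0.00793.
Expected number = 0.00793 × 2347 = 18.62 ≈ 19.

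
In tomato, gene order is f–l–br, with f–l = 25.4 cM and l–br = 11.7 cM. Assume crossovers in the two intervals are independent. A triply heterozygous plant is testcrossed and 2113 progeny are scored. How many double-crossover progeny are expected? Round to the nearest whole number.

Map distances give recombination frequencies of 0.254 and 0.117 for the two intervals.
With no interference, expected double-crossover frequency = 0.254 × 0.117 = 0.02972.
Expected number = 0.02972 × 2113 = 62.79 ≈ 63.

63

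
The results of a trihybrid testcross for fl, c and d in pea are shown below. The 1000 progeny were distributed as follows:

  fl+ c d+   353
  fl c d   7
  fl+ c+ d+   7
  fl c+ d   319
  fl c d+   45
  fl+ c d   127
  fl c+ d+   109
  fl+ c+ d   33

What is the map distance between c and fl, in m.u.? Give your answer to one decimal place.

The two most frequent reciprocal classes, fl c+ d and fl+ c d+, are the parental types, so the F1 was fl c+ d / fl+ c d+.
The two rarest classes, fl c d and fl+ c+ d+, are the double crossovers. Comparing them with the parentals, only the c allele has switched, so c is the middle locus and the order is d – c – fl.
Crossovers in the c–fl interval produce the single-crossover classes fl+ c+ d and fl c d+ (33 + 45 = 78) plus the double crossovers (14).
RF(c–fl) = (78 + 14) / 1000 = 92/1000 = 0.0920 → 9.2 m.u.

9.2 m.u.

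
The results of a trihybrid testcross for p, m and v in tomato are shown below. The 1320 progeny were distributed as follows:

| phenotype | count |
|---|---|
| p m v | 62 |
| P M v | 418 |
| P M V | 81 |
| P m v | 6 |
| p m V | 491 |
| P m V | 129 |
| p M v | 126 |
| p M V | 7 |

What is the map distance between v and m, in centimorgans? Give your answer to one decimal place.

11.8 centimorgans

The two most frequent reciprocal classes, P M v and p m V, are the parental types, so the F1 was P M v / p m V.
The two rarest classes, P m v and p M V, are the double crossovers. Comparing them with the parentals, only the m allele has switched, so m is the middle locus and the order is p – m – v.
Crossovers in the m–v interval produce the single-crossover classes P M V and p m v (81 + 62 = 143) plus the double crossovers (13).
RF(m–v) = (143 + 13) / 1320 = 156/1320 = 0.1182 → 11.8 centimorgans.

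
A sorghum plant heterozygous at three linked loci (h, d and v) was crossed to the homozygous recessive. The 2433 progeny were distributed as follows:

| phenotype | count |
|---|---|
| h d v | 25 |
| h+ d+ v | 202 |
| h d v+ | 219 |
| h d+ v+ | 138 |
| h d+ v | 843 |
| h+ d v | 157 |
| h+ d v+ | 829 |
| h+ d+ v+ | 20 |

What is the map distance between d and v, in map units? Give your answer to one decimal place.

The two most frequent reciprocal classes, h d+ v and h+ d v+, are the parental types, so the F1 was h d+ v / h+ d v+.
The two rarest classes, h d v and h+ d+ v+, are the double crossovers. Comparing them with the parentals, only the d allele has switched, so d is the middle locus and the order is h – d – v.
Crossovers in the d–v interval produce the single-crossover classes h d+ v+ and h+ d v (138 + 157 = 295) plus the double crossovers (45).
RF(d–v) = (295 + 45) / 2433 = 340/2433 = 0.1397 → 14.0 map units.

14.0 map units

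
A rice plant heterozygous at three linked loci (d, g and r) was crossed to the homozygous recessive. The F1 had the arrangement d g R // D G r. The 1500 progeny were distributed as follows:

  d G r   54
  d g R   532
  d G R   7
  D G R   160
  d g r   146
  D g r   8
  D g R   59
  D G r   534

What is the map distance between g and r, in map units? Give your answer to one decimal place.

The two rarest classes, d G R and D g r, are the double crossovers. Comparing them with the parentals, only the g allele has switched, so g is the middle locus and the order is d – g – r.
Crossovers in the g–r interval produce the single-crossover classes d g r and D G R (146 + 160 = 306) plus the double crossovers (15).
RF(g–r) = (306 + 15) / 1500 = 321/1500 = 0.2140 → 21.4 map units.

21.4 map units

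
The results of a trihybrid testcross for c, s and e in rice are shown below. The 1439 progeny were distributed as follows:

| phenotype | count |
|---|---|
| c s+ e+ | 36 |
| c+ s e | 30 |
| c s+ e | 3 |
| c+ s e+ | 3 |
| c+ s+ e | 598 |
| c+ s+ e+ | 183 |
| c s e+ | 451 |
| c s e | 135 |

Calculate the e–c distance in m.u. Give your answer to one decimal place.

The two most frequent reciprocal classes, c+ s+ e and c s e+, are the parental types, so the F1 was c+ s+ e / c s e+.
The two rarest classes, c s+ e and c+ s e+, are the double crossovers. Comparing them with the parentals, only the c allele has switched, so c is the middle locus and the order is e – c – s.
Crossovers in the e–c interval produce the single-crossover classes c+ s+ e+ and c s e (183 + 135 = 318) plus the double crossovers (6).
RF(e–c) = (318 + 6) / 1439 = 324/1439 = 0.2252 → 22.5 m.u.

22.5 m.u.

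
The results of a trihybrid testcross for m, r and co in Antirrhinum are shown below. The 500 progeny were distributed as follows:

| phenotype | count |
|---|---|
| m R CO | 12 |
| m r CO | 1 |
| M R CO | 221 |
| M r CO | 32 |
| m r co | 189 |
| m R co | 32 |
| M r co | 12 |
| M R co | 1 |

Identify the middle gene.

co

The two most frequent reciprocal classes, m r co and M R CO, are the parental types, so the F1 was m r co / M R CO.
The two rarest classes, m r CO and M R co, are the double crossovers. Comparing them with the parentals, only the co allele has switched, so co is the middle locus and the order is m – co – r.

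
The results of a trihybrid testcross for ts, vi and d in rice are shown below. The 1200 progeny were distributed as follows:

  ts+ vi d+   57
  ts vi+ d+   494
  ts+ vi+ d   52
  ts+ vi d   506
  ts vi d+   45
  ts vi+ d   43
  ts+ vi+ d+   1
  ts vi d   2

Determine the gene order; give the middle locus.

The two most frequent reciprocal classes, ts+ vi d and ts vi+ d+, are the parental types, so the F1 was ts+ vi d / ts vi+ d+.
The two rarest classes, ts vi d and ts+ vi+ d+, are the double crossovers. Comparing them with the parentals, only the ts allele has switched, so ts is the middle locus and the order is vi – ts – d.

ts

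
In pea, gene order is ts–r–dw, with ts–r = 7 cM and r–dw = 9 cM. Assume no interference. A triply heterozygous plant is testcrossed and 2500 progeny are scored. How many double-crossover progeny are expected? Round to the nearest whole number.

16

Map distances give recombination frequencies of 0.070 and 0.090 for the two intervals.
With no interference, expected double-crossover frequency = 0.070 × 0.090 = 0.00630.
Expected number = 0.00630 × 2500 = 15.75 ≈ 16.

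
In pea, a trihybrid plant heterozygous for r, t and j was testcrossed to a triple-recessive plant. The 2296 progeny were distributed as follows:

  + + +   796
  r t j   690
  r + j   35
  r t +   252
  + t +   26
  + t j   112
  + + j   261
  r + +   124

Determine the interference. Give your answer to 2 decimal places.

The two most frequent reciprocal classes, r t j and + + +, are the parental types, so the F1 was r t j / + + +.
The two rarest classes, r + j and + t +, are the double crossovers. Comparing them with the parentals, only the t allele has switched, so t is the middle locus and the order is j – t – r.
j–t: (513 + 61)/2296 = 0.2500; t–r: (236 + 61)/2296 = 0.1294.
Expected DCO frequency = 0.2500 × 0.1294 ≈ 0.03235; observed = 61/2296 ≈ 0.02657.
Coefficient of coincidence = 0.02657/0.03235 ≈ 0.82; interference = 1 − 0.82 = 0.18.

0.18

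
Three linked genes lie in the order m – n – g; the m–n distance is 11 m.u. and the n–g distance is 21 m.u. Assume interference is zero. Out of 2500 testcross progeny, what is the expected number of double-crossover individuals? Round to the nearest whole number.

58

Map distances give recombination frequencies of 0.110 and 0.210 for the two intervals.
With no interference, expected double-crossover frequency = 0.110 × 0.210 = 0.02310.
Expected number = 0.02310 × 2500 = 57.75 ≈ 58.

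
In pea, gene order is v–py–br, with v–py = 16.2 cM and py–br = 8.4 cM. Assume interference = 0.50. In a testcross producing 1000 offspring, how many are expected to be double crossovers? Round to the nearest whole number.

Map distances give recombination frequencies of 0.162 and 0.084 for the two intervals.
With interference 0.50 (so coincidence = 0.50), expected double-crossover frequency = 0.162 × 0.084 × 0.50 = 0.00680.
Expected number = 0.00680 × 1000 = 6.80 ≈ 7.

7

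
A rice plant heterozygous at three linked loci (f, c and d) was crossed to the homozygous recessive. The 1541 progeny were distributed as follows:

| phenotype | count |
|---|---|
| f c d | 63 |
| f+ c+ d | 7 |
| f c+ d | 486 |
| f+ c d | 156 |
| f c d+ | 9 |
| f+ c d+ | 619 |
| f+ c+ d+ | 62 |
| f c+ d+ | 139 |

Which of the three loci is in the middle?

The two most frequent reciprocal classes, f c+ d and f+ c d+, are the parental types, so the F1 was f c+ d / f+ c d+.
The two rarest classes, f+ c+ d and f c d+, are the double crossovers. Comparing them with the parentals, only the f allele has switched, so f is the middle locus and the order is c – f – d.

f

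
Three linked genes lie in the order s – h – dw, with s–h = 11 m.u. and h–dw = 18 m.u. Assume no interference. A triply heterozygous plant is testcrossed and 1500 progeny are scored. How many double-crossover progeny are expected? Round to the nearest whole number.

Map distances give recombination frequencies of 0.110 and 0.180 for the two intervals.
With no interference, expected double-crossover frequency = 0.110 × 0.180 = 0.01980.
Expected number = 0.01980 × 1500 = 29.70 ≈ 30.

30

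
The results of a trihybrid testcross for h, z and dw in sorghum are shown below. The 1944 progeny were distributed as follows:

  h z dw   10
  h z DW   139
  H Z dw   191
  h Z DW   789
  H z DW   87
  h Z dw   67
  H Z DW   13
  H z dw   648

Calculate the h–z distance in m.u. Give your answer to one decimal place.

18.2 m.u.

The two most frequent reciprocal classes, H z dw and h Z DW, are the parental types, so the F1 was H z dw / h Z DW.
The two rarest classes, h z dw and H Z DW, are the double crossovers. Comparing them with the parentals, only the h allele has switched, so h is the middle locus and the order is z – h – dw.
Crossovers in the z–h interval produce the single-crossover classes H Z dw and h z DW (191 + 139 = 330) plus the double crossovers (23).
RF(z–h) = (330 + 23) / 1944 = 353/1944 = 0.1816 → 18.2 m.u.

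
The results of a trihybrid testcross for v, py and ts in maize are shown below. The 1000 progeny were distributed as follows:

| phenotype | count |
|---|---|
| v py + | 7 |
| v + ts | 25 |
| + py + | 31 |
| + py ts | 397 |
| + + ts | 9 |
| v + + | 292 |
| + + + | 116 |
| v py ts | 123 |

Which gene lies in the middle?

The two most frequent reciprocal classes, + py ts and v + +, are the parental types, so the F1 was + py ts / v + +.
The two rarest classes, + + ts and v py +, are the double crossovers. Comparing them with the parentals, only the py allele has switched, so py is the middle locus and the order is ts – py – v.

py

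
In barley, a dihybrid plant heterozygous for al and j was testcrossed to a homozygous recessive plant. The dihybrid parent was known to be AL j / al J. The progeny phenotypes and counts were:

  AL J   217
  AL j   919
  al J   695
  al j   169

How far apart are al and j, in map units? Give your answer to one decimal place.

The recombinant classes are AL J and al j: 217 + 169 = 386.
Recombination frequency = 386/2000 = 0.1930 ≈ 19.3%, i.e. 19.3 map units.

19.3 map units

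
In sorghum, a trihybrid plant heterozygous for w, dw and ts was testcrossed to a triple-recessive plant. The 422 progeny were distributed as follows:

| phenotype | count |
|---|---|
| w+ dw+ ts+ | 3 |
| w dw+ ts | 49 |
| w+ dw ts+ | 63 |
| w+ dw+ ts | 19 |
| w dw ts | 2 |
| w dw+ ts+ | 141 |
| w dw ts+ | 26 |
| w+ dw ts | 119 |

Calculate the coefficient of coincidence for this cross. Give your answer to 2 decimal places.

The two most frequent reciprocal classes, w+ dw ts and w dw+ ts+, are the parental types, so the F1 was w+ dw ts / w dw+ ts+.
The two rarest classes, w dw ts and w+ dw+ ts+, are the double crossovers. Comparing them with the parentals, only the w allele has switched, so w is the middle locus and the order is dw – w – ts.
dw–w: (45 + 5)/422 = 0.1185; w–ts: (112 + 5)/422 = 0.2773.
Expected DCO frequency = 0.1185 × 0.2773 ≈ 0.03286; observed = 5/422 ≈ 0.01185.
Coefficient of coincidence = 0.01185/0.03286 ≈ 0.36.

0.36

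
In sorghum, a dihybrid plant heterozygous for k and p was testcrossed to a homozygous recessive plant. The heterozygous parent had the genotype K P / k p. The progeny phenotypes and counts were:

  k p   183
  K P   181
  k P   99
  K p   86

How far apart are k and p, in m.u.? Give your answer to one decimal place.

The recombinant classes are K p and k P: 86 + 99 = 185.
Recombination frequency = 185/549 = 0.3370 ≈ 33.7%, i.e. 33.7 m.u.

33.7 m.u.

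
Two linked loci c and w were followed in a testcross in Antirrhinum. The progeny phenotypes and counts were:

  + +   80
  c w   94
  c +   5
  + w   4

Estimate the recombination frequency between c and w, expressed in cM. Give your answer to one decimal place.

4.9 cM

The two most frequent classes, + + (80) and c w (94), are the parental types, so the F1 was + + / c w.
The recombinant classes are + w and c +: 4 + 5 = 9.
Recombination frequency = 9/183 = 0.0492 ≈ 4.9%, i.e. 4.9 cM.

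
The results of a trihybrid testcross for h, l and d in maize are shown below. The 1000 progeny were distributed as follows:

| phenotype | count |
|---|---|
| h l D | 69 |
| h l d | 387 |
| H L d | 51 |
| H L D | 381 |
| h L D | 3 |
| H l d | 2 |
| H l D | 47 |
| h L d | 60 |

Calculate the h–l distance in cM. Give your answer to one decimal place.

11.2 cM

The two most frequent reciprocal classes, H L D and h l d, are the parental types, so the F1 was H L D / h l d.
The two rarest classes, h L D and H l d, are the double crossovers. Comparing them with the parentals, only the h allele has switched, so h is the middle locus and the order is l – h – d.
Crossovers in the l–h interval produce the single-crossover classes H l D and h L d (47 + 60 = 107) plus the double crossovers (5).
RF(l–h) = (107 + 5) / 1000 = 112/1000 = 0.1120 → 11.2 cM.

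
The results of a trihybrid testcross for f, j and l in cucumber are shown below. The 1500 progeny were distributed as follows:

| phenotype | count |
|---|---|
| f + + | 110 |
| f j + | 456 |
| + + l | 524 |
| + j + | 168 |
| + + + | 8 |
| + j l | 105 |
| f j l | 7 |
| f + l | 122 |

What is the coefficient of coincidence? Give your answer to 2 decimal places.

The two most frequent reciprocal classes, f j + and + + l, are the parental types, so the F1 was f j + / + + l.
The two rarest classes, f j l and + + +, are the double crossovers. Comparing them with the parentals, only the l allele has switched, so l is the middle locus and the order is j – l – f.
j–l: (215 + 15)/1500 = 0.1533; l–f: (290 + 15)/1500 = 0.2033.
Expected DCO frequency = 0.1533 × 0.2033 ≈ 0.03117; observed = 15/1500 ≈ 0.01000.
Coefficient of coincidence = 0.01000/0.03117 ≈ 0.32.

0.32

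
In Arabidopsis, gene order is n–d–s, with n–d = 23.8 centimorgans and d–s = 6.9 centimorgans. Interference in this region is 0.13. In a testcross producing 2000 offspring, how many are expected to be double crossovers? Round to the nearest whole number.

Map distances give recombination frequencies of 0.238 and 0.069 for the two intervals.
With interference 0.13 (so coincidence = 0.87), expected double-crossover frequency = 0.238 × 0.069 × 0.87 = 0.01429.
Expected number = 0.01429 × 2000 = 28.57 ≈ 29.

29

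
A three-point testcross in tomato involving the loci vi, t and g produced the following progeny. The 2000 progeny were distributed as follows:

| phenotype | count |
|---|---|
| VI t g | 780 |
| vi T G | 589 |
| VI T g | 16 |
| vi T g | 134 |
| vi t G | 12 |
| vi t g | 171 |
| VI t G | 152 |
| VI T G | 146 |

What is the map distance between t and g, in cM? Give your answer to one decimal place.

15.7 cM

The two most frequent reciprocal classes, VI t g and vi T G, are the parental types, so the F1 was VI t g / vi T G.
The two rarest classes, VI T g and vi t G, are the double crossovers. Comparing them with the parentals, only the t allele has switched, so t is the middle locus and the order is g – t – vi.
Crossovers in the g–t interval produce the single-crossover classes VI t G and vi T g (152 + 134 = 286) plus the double crossovers (28).
RF(g–t) = (286 + 28) / 2000 = 314/2000 = 0.1570 → 15.7 cM.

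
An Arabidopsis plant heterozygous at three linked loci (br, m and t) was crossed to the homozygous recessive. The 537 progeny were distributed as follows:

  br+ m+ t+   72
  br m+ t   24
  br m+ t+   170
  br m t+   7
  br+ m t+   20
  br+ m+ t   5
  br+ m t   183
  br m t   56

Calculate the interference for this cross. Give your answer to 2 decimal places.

The two most frequent reciprocal classes, br+ m t and br m+ t+, are the parental types, so the F1 was br+ m t / br m+ t+.
The two rarest classes, br+ m+ t and br m t+, are the double crossovers. Comparing them with the parentals, only the m allele has switched, so m is the middle locus and the order is br – m – t.
br–m: (128 + 12)/537 = 0.2607; m–t: (44 + 12)/537 = 0.1043.
Expected DCO frequency = 0.2607 × 0.1043 ≈ 0.02719; observed = 12/537 ≈ 0.02235.
Coefficient of coincidence = 0.02235/0.02719 ≈ 0.82; interference = 1 − 0.82 = 0.18.

0.18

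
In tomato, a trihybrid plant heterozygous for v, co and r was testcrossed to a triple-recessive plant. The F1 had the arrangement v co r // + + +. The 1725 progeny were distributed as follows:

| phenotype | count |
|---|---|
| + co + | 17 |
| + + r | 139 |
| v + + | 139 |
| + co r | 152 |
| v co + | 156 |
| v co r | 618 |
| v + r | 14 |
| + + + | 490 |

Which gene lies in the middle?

The two rarest classes, v + r and + co +, are the double crossovers. Comparing them with the parentals, only the co allele has switched, so co is the middle locus and the order is v – co – r.

co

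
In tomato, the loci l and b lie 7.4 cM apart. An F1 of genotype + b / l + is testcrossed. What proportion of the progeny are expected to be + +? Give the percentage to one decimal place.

A map distance of 7.4 cM corresponds to a recombination frequency of 0.074.
The F1 is + b / l +, so + + is a recombinant gamete class with expected frequency r/2 = 0.074/2 = 0.0370.
That is 0.0370 = 3.7% of the progeny.

3.7%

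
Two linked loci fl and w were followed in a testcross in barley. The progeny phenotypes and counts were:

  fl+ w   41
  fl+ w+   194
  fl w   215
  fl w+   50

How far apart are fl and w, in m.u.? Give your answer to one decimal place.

The two most frequent classes, fl+ w+ (194) and fl w (215), are the parental types, so the F1 was fl+ w+ / fl w.
The recombinant classes are fl+ w and fl w+: 41 + 50 = 91.
Recombination frequency = 91/500 = 0.1820 ≈ 18.2%, i.e. 18.2 m.u.

18.2 m.u.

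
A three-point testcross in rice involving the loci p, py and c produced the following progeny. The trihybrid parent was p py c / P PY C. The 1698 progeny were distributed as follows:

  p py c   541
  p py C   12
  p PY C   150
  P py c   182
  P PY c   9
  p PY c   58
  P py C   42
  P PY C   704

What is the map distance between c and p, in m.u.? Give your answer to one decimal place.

20.8 m.u.

The two rarest classes, p py C and P PY c, are the double crossovers. Comparing them with the parentals, only the c allele has switched, so c is the middle locus and the order is p – c – py.
Crossovers in the p–c interval produce the single-crossover classes P py c and p PY C (182 + 150 = 332) plus the double crossovers (21).
RF(p–c) = (332 + 21) / 1698 = 353/1698 = 0.2079 → 20.8 m.u.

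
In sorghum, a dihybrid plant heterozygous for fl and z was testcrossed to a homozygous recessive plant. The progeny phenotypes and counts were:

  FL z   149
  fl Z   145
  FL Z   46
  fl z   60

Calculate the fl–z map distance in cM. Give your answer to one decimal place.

26.5 cM

The two most frequent classes, FL z (149) and fl Z (145), are the parental types, so the F1 was FL z / fl Z.
The recombinant classes are FL Z and fl z: 46 + 60 = 106.
Recombination frequency = 106/400 = 0.2650 ≈ 26.5%, i.e. 26.5 cM.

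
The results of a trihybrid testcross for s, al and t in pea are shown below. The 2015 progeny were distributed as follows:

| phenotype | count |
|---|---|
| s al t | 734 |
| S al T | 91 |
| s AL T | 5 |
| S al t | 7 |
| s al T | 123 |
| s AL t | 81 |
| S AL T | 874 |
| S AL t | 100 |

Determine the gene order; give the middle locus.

The two most frequent reciprocal classes, s al t and S AL T, are the parental types, so the F1 was s al t / S AL T.
The two rarest classes, S al t and s AL T, are the double crossovers. Comparing them with the parentals, only the s allele has switched, so s is the middle locus and the order is al – s – t.

s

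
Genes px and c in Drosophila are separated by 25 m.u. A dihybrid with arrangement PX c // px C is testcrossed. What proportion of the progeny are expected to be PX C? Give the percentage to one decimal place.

A map distance of 25 m.u. corresponds to a recombination frequency of 0.250.
The F1 is PX c / px C, so PX C is a recombinant gamete class with expected frequency r/2 = 0.250/2 = 0.1250.
That is 0.1250 = 12.5% of the progeny.

12.5%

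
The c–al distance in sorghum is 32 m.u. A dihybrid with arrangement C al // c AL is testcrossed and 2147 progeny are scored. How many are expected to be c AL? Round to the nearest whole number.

A map distance of 32 m.u. corresponds to a recombination frequency of 0.320.
The F1 is C al / c AL, so c AL is a parental gamete class with expected frequency (1 − r)/2 = 0.680/2 = 0.3400.
Expected number = 0.3400 × 2147 = 729.98 ≈ 730.

730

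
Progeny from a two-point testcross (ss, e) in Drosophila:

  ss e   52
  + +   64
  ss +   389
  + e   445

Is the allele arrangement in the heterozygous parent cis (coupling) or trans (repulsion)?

The two most frequent classes are + e (445) and ss + (389); these are the parental (non-recombinant) types.
So the F1 carried + e on one chromosome and ss + on the other — the recessive alleles are on opposite chromosomes (trans / repulsion).

trans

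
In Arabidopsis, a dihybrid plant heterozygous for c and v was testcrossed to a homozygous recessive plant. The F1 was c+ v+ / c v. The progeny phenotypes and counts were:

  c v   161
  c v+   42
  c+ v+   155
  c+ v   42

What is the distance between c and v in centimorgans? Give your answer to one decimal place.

21.0 centimorgans

The recombinant classes are c+ v and c v+: 42 + 42 = 84.
Recombination frequency = 84/400 = 0.2100 ≈ 21.0%, i.e. 21.0 centimorgans.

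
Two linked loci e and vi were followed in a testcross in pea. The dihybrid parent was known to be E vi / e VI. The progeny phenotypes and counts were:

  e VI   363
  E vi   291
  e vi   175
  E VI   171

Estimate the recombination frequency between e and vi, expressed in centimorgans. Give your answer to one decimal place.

The recombinant classes are E VI and e vi: 171 + 175 = 346.
Recombination frequency = 346/1000 = 0.3460 ≈ 34.6%, i.e. 34.6 centimorgans.

34.6 centimorgans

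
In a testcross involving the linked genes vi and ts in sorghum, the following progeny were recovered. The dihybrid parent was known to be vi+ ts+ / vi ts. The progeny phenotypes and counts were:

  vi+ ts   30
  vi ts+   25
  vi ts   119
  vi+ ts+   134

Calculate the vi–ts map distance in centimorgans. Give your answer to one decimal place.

The recombinant classes are vi+ ts and vi ts+: 30 + 25 = 55.
Recombination frequency = 55/308 = 0.1786 ≈ 17.9%, i.e. 17.9 centimorgans.

17.9 centimorgans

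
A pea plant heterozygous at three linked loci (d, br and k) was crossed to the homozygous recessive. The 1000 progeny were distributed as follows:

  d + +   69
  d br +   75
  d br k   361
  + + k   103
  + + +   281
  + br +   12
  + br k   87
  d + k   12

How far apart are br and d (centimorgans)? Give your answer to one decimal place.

The two most frequent reciprocal classes, + + + and d br k, are the parental types, so the F1 was + + + / d br k.
The two rarest classes, + br + and d + k, are the double crossovers. Comparing them with the parentals, only the br allele has switched, so br is the middle locus and the order is k – br – d.
Crossovers in the br–d interval produce the single-crossover classes d + + and + br k (69 + 87 = 156) plus the double crossovers (24).
RF(br–d) = (156 + 24) / 1000 = 180/1000 = 0.1800 → 18.0 centimorgans.

18.0 centimorgans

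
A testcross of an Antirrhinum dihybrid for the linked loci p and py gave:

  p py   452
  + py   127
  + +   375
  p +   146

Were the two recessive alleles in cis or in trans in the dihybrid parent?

cis

The two most frequent classes are + + (375) and p py (452); these are the parental (non-recombinant) types.
So the F1 carried + + on one chromosome and p py on the other — the recessive alleles are on the same chromosome (cis / coupling).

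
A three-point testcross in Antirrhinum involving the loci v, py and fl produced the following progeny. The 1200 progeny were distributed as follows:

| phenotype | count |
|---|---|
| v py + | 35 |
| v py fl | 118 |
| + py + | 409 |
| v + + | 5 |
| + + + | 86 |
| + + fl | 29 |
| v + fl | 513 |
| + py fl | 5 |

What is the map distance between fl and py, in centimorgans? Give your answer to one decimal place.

The two most frequent reciprocal classes, + py + and v + fl, are the parental types, so the F1 was + py + / v + fl.
The two rarest classes, + py fl and v + +, are the double crossovers. Comparing them with the parentals, only the fl allele has switched, so fl is the middle locus and the order is v – fl – py.
Crossovers in the fl–py interval produce the single-crossover classes + + + and v py fl (86 + 118 = 204) plus the double crossovers (10).
RF(fl–py) = (204 + 10) / 1200 = 214/1200 = 0.1783 → 17.8 centimorgans.

17.8 centimorgans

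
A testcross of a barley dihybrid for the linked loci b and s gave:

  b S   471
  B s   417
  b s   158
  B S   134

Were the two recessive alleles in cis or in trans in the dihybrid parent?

The two most frequent classes are B s (417) and b S (471); these are the parental (non-recombinant) types.
So the F1 carried B s on one chromosome and b S on the other — the recessive alleles are on opposite chromosomes (trans / repulsion).

trans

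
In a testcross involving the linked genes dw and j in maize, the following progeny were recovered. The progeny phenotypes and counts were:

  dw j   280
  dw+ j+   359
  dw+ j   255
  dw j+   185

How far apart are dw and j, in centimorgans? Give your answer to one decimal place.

40.8 centimorgans

The two most frequent classes, dw+ j+ (359) and dw j (280), are the parental types, so the F1 was dw+ j+ / dw j.
The recombinant classes are dw+ j and dw j+: 255 + 185 = 440.
Recombination frequency = 440/1079 = 0.4078 ≈ 40.8%, i.e. 40.8 centimorgans.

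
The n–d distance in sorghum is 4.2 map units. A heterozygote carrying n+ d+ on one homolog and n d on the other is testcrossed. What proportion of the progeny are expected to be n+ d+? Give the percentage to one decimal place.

A map distance of 4.2 map units corresponds to a recombination frequency of 0.042.
The F1 is n+ d+ / n d, so n+ d+ is a parental gamete class with expected frequency (1 − r)/2 = 0.958/2 = 0.4790.
That is 0.4790 = 47.9% of the progeny.

47.9%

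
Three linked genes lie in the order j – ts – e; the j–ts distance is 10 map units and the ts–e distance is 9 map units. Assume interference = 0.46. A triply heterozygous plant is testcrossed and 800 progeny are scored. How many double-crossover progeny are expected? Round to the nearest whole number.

4

Map distances give recombination frequencies of 0.100 and 0.090 for the two intervals.
With interference 0.46 (so coincidence = 0.54), expected double-crossover frequency = 0.100 × 0.090 × 0.54 = 0.00486.
Expected number = 0.00486 × 800 = 3.89 ≈ 4.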